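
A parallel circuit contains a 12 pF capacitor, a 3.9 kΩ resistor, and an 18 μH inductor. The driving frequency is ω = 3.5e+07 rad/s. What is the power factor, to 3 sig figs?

0.215

X_L = ωL = 630 Ω
X_C = 1/(ωC) = 2380 Ω
Parallel: admittances add. Y = 1/R + 1/(jωL) + jωC
Y = (0.000256 − j0.00117) S
|Y| = 0.00120 S → |Z| = 1/|Y| = 837 Ω, ∠Z = −∠Y = 77.6°
cos φ = cos(77.6°) = 0.215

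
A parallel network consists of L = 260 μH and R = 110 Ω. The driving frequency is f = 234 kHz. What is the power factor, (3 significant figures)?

ω = 2πf = 1.47e+06 rad/s
X_L = ωL = 382 Ω
Parallel: admittances add. Y = 1/R + 1/(jωL)
Y = (0.00909 − j0.00262) S
|Y| = 0.00946 S → |Z| = 1/|Y| = 106 Ω, ∠Z = −∠Y = 16.1°
cos φ = cos(16.1°) = 0.961

0.961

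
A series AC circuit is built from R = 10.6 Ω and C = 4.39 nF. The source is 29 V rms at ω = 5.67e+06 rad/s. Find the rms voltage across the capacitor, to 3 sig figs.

X_C = 1/(ωC) = 40.2 Ω
Z = 10.6 − j40.2 Ω
|Z| = √(10.6² + 40.2²) = 41.5 Ω
I = V/|Z| = 698 mA
V_C = I·|Z_C| = 0.698 × 40.2 = 28.0 V

28.0 V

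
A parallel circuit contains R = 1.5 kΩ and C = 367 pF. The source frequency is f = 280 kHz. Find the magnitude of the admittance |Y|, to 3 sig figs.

ω = 2πf = 1.759e+06 rad/s
X_C = 1/(ωC) = 1550 Ω
Parallel: admittances add. Y = 1/R + jωC
Y = (0.000667 + j0.000646) S
|Y| = 0.000928 S → |Z| = 1/|Y| = 1080 Ω, ∠Z = −∠Y = -44.1°

928 μS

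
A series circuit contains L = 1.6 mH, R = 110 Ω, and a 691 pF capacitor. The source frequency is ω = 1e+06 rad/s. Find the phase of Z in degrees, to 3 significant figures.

X_L = ωL = 1600 Ω
X_C = 1/(ωC) = 1450 Ω
Net reactance X = X_L − X_C = 153 Ω
Z = 110 + j153 Ω
|Z| = √(110² + 153²) = 188 Ω
∠Z = arctan(153/110) = 54.3°

54.3°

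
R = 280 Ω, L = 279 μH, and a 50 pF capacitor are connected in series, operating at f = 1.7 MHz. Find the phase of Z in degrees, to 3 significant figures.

ω = 2πf = 1.068e+07 rad/s
X_L = ωL = 2980 Ω
X_C = 1/(ωC) = 1870 Ω
Net reactance X = X_L − X_C = 1110 Ω
Z = 280 + j1110 Ω
|Z| = √(280² + 1110²) = 1140 Ω
∠Z = arctan(1110/280) = 75.8°

75.8°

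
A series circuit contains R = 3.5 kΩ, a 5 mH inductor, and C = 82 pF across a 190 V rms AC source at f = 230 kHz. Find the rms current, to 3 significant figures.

ω = 2πf = 1.445e+06 rad/s
X_L = ωL = 7230 Ω
X_C = 1/(ωC) = 8440 Ω
Net reactance X = X_L − X_C = -1210 Ω
Z = 3500 − j1210 Ω
|Z| = √(3500² + 1210²) = 3700 Ω
I = V/|Z| = 190/3700 = 51.3 mA

51.3 mA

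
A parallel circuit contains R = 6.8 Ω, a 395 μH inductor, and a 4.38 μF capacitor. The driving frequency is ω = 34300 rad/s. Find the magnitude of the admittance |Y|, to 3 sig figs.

X_L = ωL = 13.5 Ω
X_C = 1/(ωC) = 6.66 Ω
Parallel: admittances add. Y = 1/R + 1/(jωL) + jωC
Y = (0.147 + j0.0764) S
|Y| = 0.166 S → |Z| = 1/|Y| = 6.03 Ω, ∠Z = −∠Y = -27.5°

166 mS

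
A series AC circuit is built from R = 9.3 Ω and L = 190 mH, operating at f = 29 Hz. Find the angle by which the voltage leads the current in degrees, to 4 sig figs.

74.96°

ω = 2πf = 182.2 rad/s
X_L = ωL = 34.62 Ω
Z = 9.300 + j34.62 Ω
|Z| = √(9.300² + 34.62²) = 35.85 Ω
∠Z = arctan(34.62/9.300) = 74.96°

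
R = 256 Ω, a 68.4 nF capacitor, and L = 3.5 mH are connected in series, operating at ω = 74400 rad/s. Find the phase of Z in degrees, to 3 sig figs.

14.0°

X_L = ωL = 260 Ω
X_C = 1/(ωC) = 197 Ω
Net reactance X = X_L − X_C = 63.9 Ω
Z = 256 + j63.9 Ω
|Z| = √(256² + 63.9²) = 264 Ω
∠Z = arctan(63.9/256) = 14.0°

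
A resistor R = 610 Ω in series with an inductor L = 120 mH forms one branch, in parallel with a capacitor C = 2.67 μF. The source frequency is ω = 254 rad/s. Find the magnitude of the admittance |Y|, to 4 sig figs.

X_L = ωL = 30.48 Ω
X_C = 1/(ωC) = 1475 Ω
Branch 1 (R+jX_L): Z₁ = 610.0 + j30.48 Ω, |Z₁| = 610.8 Ω
Branch 2 (−jX_C): Z₂ = −j1475 Ω
Parallel: Z = Z₁Z₂/(Z₁+Z₂), |Z| = 574.5 Ω, ∠Z = -20.04°
|Y| = 1/|Z| = 1.741 mS

1.741 mS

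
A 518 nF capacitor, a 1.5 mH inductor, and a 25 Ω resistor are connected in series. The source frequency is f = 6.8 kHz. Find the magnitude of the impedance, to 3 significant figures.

31.3 Ω

ω = 2πf = 42730 rad/s
X_L = ωL = 64.1 Ω
X_C = 1/(ωC) = 45.2 Ω
Net reactance X = X_L − X_C = 18.9 Ω
Z = 25.0 + j18.9 Ω
|Z| = √(25.0² + 18.9²) = 31.3 Ω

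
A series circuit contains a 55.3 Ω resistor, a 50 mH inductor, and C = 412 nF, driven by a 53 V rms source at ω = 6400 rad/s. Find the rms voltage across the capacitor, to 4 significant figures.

248.0 V

X_L = ωL = 320.0 Ω
X_C = 1/(ωC) = 379.2 Ω
Net reactance X = X_L − X_C = -59.25 Ω
Z = 55.30 − j59.25 Ω
|Z| = √(55.30² + 59.25²) = 81.05 Ω
I = V/|Z| = 654.0 mA
V_C = I·|Z_C| = 0.6540 × 379.2 = 248.0 V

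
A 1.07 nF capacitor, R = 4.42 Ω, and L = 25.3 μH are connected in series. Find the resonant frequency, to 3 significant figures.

ω₀ = 1/√(LC) = 1/√(2.53e-05 × 1.07e-09) = 6.078e+06 rad/s
f₀ = ω₀/(2π) = 967 kHz

967 kHz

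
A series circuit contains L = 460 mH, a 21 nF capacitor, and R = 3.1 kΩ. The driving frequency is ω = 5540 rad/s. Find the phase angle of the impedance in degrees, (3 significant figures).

X_L = ωL = 2550 Ω
X_C = 1/(ωC) = 8600 Ω
Net reactance X = X_L − X_C = -6050 Ω
Z = 3100 − j6050 Ω
|Z| = √(3100² + 6050²) = 6800 Ω
∠Z = arctan(-6050/3100) = -62.9°

-62.9°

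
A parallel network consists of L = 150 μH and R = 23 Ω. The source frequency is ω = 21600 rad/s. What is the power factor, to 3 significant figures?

0.139

X_L = ωL = 3.24 Ω
Parallel: admittances add. Y = 1/R + 1/(jωL)
Y = (0.0435 − j0.309) S
|Y| = 0.312 S → |Z| = 1/|Y| = 3.21 Ω, ∠Z = −∠Y = 82.0°
cos φ = cos(82.0°) = 0.139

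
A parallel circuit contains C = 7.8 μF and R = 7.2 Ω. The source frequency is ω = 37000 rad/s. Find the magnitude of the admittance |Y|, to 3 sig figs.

X_C = 1/(ωC) = 3.47 Ω
Parallel: admittances add. Y = 1/R + jωC
Y = (0.139 + j0.289) S
|Y| = 0.320 S → |Z| = 1/|Y| = 3.12 Ω, ∠Z = −∠Y = -64.3°

320 mS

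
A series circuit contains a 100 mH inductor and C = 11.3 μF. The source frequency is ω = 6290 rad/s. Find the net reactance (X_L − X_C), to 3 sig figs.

615 Ω

X_L = ωL = 629 Ω
X_C = 1/(ωC) = 14.1 Ω
X = 629 − 14.1 = 615 Ω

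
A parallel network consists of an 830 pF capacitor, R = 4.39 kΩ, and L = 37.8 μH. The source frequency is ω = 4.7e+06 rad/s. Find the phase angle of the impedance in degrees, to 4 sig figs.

82.49°

X_L = ωL = 177.7 Ω
X_C = 1/(ωC) = 256.3 Ω
Parallel: admittances add. Y = 1/R + 1/(jωL) + jωC
Y = (0.0002278 − j0.001728) S
|Y| = 0.001743 S → |Z| = 1/|Y| = 573.8 Ω, ∠Z = −∠Y = 82.49°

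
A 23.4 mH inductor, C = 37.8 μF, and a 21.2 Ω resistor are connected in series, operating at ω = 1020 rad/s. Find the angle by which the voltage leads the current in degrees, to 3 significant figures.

X_L = ωL = 23.9 Ω
X_C = 1/(ωC) = 25.9 Ω
Net reactance X = X_L − X_C = -2.07 Ω
Z = 21.2 − j2.07 Ω
|Z| = √(21.2² + 2.07²) = 21.3 Ω
∠Z = arctan(-2.07/21.2) = -5.57°

-5.57°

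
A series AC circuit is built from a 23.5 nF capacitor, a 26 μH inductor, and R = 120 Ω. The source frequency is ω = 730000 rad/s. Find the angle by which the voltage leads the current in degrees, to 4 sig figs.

X_L = ωL = 18.98 Ω
X_C = 1/(ωC) = 58.29 Ω
Net reactance X = X_L − X_C = -39.31 Ω
Z = 120.0 − j39.31 Ω
|Z| = √(120.0² + 39.31²) = 126.3 Ω
∠Z = arctan(-39.31/120.0) = -18.14°

-18.14°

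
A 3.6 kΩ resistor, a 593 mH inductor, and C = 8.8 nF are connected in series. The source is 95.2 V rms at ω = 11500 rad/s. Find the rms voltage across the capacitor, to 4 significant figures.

199.0 V

X_L = ωL = 6820 Ω
X_C = 1/(ωC) = 9881 Ω
Net reactance X = X_L − X_C = -3062 Ω
Z = 3600 − j3062 Ω
|Z| = √(3600² + 3062²) = 4726 Ω
I = V/|Z| = 20.14 mA
V_C = I·|Z_C| = 0.02014 × 9881 = 199.0 V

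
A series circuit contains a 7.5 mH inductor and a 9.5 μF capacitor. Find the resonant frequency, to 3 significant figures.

596 Hz

ω₀ = 1/√(LC) = 1/√(0.0075 × 9.5e-06) = 3746 rad/s
f₀ = ω₀/(2π) = 596 Hz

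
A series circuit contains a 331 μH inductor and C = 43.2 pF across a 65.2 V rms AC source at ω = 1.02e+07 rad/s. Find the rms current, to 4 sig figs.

X_L = ωL = 3376 Ω
X_C = 1/(ωC) = 2269 Ω
Net reactance X = X_L − X_C = 1107 Ω
Z = j1107 Ω
|Z| = √(0² + 1107²) = 1107 Ω
I = V/|Z| = 65.2/1107 = 58.91 mA

58.91 mA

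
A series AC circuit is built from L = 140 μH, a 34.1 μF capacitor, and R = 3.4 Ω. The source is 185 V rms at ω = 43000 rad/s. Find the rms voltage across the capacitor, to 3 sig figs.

19.9 V

X_L = ωL = 6.02 Ω
X_C = 1/(ωC) = 0.682 Ω
Net reactance X = X_L − X_C = 5.34 Ω
Z = 3.40 + j5.34 Ω
|Z| = √(3.40² + 5.34²) = 6.33 Ω
I = V/|Z| = 29.2 A
V_C = I·|Z_C| = 29.2 × 0.682 = 19.9 V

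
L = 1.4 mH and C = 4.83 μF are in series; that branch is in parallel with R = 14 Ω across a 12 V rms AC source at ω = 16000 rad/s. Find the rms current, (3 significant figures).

X_L = ωL = 22.4 Ω
X_C = 1/(ωC) = 12.9 Ω
Branch 1: Z₁ = R = 14.0 Ω
Branch 2 (series LC): Z₂ = j(X_L − X_C) = j9.46 Ω
Parallel: Z = Z₁Z₂/(Z₁+Z₂), |Z| = 7.84 Ω, ∠Z = 56.0°
I = V/|Z| = 12/7.84 = 1.53 A

1.53 A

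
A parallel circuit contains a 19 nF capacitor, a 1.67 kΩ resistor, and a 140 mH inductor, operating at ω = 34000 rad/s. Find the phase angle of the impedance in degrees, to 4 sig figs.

-36.05°

X_L = ωL = 4760 Ω
X_C = 1/(ωC) = 1548 Ω
Parallel: admittances add. Y = 1/R + 1/(jωL) + jωC
Y = (0.0005988 + j0.0004359) S
|Y| = 0.0007407 S → |Z| = 1/|Y| = 1350 Ω, ∠Z = −∠Y = -36.05°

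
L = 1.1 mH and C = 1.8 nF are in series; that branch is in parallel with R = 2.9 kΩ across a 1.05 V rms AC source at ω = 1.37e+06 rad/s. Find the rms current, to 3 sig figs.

1.02 mA

X_L = ωL = 1510 Ω
X_C = 1/(ωC) = 406 Ω
Branch 1: Z₁ = R = 2900 Ω
Branch 2 (series LC): Z₂ = j(X_L − X_C) = j1100 Ω
Parallel: Z = Z₁Z₂/(Z₁+Z₂), |Z| = 1030 Ω, ∠Z = 69.2°
I = V/|Z| = 1.05/1030 = 1.02 mA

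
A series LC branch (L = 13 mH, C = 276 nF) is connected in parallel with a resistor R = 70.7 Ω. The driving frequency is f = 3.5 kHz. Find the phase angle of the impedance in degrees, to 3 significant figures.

ω = 2πf = 21990 rad/s
X_L = ωL = 286 Ω
X_C = 1/(ωC) = 165 Ω
Branch 1: Z₁ = R = 70.7 Ω
Branch 2 (series LC): Z₂ = j(X_L − X_C) = j121 Ω
Parallel: Z = Z₁Z₂/(Z₁+Z₂), |Z| = 61.1 Ω, ∠Z = 30.3°

30.3°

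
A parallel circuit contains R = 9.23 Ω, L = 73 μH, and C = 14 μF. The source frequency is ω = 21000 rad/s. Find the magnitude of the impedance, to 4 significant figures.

X_L = ωL = 1.533 Ω
X_C = 1/(ωC) = 3.401 Ω
Parallel: admittances add. Y = 1/R + 1/(jωL) + jωC
Y = (0.1083 − j0.3583) S
|Y| = 0.3743 S → |Z| = 1/|Y| = 2.671 Ω, ∠Z = −∠Y = 73.18°

2.671 Ω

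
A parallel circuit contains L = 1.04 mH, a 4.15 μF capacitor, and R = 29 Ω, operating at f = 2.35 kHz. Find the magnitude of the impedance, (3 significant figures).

28.8 Ω

ω = 2πf = 14770 rad/s
X_L = ωL = 15.4 Ω
X_C = 1/(ωC) = 16.3 Ω
Parallel: admittances add. Y = 1/R + 1/(jωL) + jωC
Y = (0.0345 − j0.00384) S
|Y| = 0.0347 S → |Z| = 1/|Y| = 28.8 Ω, ∠Z = −∠Y = 6.36°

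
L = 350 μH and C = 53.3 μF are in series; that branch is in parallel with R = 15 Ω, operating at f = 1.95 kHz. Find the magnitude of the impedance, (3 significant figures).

ω = 2πf = 12250 rad/s
X_L = ωL = 4.29 Ω
X_C = 1/(ωC) = 1.53 Ω
Branch 1: Z₁ = R = 15.0 Ω
Branch 2 (series LC): Z₂ = j(X_L − X_C) = j2.76 Ω
Parallel: Z = Z₁Z₂/(Z₁+Z₂), |Z| = 2.71 Ω, ∠Z = 79.6°

2.71 Ω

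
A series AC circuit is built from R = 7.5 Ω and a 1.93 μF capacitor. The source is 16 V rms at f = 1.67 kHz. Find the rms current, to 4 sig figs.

ω = 2πf = 10490 rad/s
X_C = 1/(ωC) = 49.38 Ω
Z = 7.500 − j49.38 Ω
|Z| = √(7.500² + 49.38²) = 49.95 Ω
I = V/|Z| = 16/49.95 = 320.3 mA

320.3 mA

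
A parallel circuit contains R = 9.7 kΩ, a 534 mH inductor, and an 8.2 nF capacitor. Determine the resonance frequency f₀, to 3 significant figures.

ω₀ = 1/√(LC) = 1/√(0.534 × 8.2e-09) = 15110 rad/s
f₀ = ω₀/(2π) = 2.41 kHz

2.41 kHz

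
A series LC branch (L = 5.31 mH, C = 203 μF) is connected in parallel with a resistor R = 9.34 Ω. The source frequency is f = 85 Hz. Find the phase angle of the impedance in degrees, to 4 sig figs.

-55.63°

ω = 2πf = 534.1 rad/s
X_L = ωL = 2.836 Ω
X_C = 1/(ωC) = 9.224 Ω
Branch 1: Z₁ = R = 9.340 Ω
Branch 2 (series LC): Z₂ = j(X_L − X_C) = −j6.388 Ω
Parallel: Z = Z₁Z₂/(Z₁+Z₂), |Z| = 5.273 Ω, ∠Z = -55.63°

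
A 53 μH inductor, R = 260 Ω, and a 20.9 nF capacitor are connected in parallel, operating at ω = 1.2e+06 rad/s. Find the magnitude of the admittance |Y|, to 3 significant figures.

10.1 mS

X_L = ωL = 63.6 Ω
X_C = 1/(ωC) = 39.9 Ω
Parallel: admittances add. Y = 1/R + 1/(jωL) + jωC
Y = (0.00385 + j0.00936) S
|Y| = 0.0101 S → |Z| = 1/|Y| = 98.8 Ω, ∠Z = −∠Y = -67.7°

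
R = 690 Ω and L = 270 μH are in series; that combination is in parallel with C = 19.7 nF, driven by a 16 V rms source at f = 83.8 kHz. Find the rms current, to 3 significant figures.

ω = 2πf = 526500 rad/s
X_L = ωL = 142 Ω
X_C = 1/(ωC) = 96.4 Ω
Branch 1 (R+jX_L): Z₁ = 690 + j142 Ω, |Z₁| = 704 Ω
Branch 2 (−jX_C): Z₂ = −j96.4 Ω
Parallel: Z = Z₁Z₂/(Z₁+Z₂), |Z| = 98.2 Ω, ∠Z = -82.2°
I = V/|Z| = 16/98.2 = 163 mA

163 mA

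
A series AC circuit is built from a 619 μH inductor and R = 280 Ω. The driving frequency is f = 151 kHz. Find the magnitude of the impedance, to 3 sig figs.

651 Ω

ω = 2πf = 948800 rad/s
X_L = ωL = 587 Ω
Z = 280 + j587 Ω
|Z| = √(280² + 587²) = 651 Ω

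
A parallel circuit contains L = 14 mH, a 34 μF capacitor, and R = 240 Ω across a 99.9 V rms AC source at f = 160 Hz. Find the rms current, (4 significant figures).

ω = 2πf = 1005 rad/s
X_L = ωL = 14.07 Ω
X_C = 1/(ωC) = 29.26 Ω
Parallel: admittances add. Y = 1/R + 1/(jωL) + jωC
Y = (0.004167 − j0.03687) S
|Y| = 0.03711 S → |Z| = 1/|Y| = 26.95 Ω, ∠Z = −∠Y = 83.55°
I = V/|Z| = 99.9/26.95 = 3.707 A

3.707 A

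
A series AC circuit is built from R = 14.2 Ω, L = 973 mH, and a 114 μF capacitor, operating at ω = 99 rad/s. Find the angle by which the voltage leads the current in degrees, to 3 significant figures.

28.5°

X_L = ωL = 96.3 Ω
X_C = 1/(ωC) = 88.6 Ω
Net reactance X = X_L − X_C = 7.72 Ω
Z = 14.2 + j7.72 Ω
|Z| = √(14.2² + 7.72²) = 16.2 Ω
∠Z = arctan(7.72/14.2) = 28.5°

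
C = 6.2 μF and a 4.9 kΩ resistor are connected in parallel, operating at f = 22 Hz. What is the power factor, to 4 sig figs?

ω = 2πf = 138.2 rad/s
X_C = 1/(ωC) = 1167 Ω
Parallel: admittances add. Y = 1/R + jωC
Y = (0.0002041 + j0.0008570) S
|Y| = 0.0008810 S → |Z| = 1/|Y| = 1135 Ω, ∠Z = −∠Y = -76.61°
cos φ = cos(-76.61°) = 0.2317

0.2317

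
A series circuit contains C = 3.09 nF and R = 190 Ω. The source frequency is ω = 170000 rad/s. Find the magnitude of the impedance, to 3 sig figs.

X_C = 1/(ωC) = 1900 Ω
Z = 190 − j1900 Ω
|Z| = √(190² + 1900²) = 1910 Ω

1910 Ω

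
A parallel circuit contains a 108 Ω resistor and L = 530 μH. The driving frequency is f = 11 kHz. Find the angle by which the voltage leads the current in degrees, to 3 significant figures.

71.3°

ω = 2πf = 69120 rad/s
X_L = ωL = 36.6 Ω
Parallel: admittances add. Y = 1/R + 1/(jωL)
Y = (0.00926 − j0.0273) S
|Y| = 0.0288 S → |Z| = 1/|Y| = 34.7 Ω, ∠Z = −∠Y = 71.3°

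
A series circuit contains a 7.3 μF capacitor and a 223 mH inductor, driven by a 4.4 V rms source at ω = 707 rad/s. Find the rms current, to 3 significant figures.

122 mA

X_L = ωL = 158 Ω
X_C = 1/(ωC) = 194 Ω
Net reactance X = X_L − X_C = -36.1 Ω
Z = − j36.1 Ω
|Z| = √(0² + 36.1²) = 36.1 Ω
I = V/|Z| = 4.4/36.1 = 122 mA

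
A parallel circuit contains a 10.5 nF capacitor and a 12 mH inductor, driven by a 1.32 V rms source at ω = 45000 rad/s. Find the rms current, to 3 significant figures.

1.82 mA

X_L = ωL = 540 Ω
X_C = 1/(ωC) = 2120 Ω
Parallel: admittances add. Y = 1/(jωL) + jωC
Y = (0 − j0.00138) S
|Y| = 0.00138 S → |Z| = 1/|Y| = 725 Ω, ∠Z = −∠Y = 90.0°
I = V/|Z| = 1.32/725 = 1.82 mA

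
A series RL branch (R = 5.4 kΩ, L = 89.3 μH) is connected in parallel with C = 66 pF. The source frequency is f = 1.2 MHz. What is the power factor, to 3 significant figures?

0.358

ω = 2πf = 7.54e+06 rad/s
X_L = ωL = 673 Ω
X_C = 1/(ωC) = 2010 Ω
Branch 1 (R+jX_L): Z₁ = 5400 + j673 Ω, |Z₁| = 5440 Ω
Branch 2 (−jX_C): Z₂ = −j2010 Ω
Parallel: Z = Z₁Z₂/(Z₁+Z₂), |Z| = 1970 Ω, ∠Z = -69.0°
cos φ = cos(-69.0°) = 0.358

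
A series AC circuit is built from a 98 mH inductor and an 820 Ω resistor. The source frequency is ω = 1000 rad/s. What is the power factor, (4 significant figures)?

X_L = ωL = 98.00 Ω
Z = 820.0 + j98.00 Ω
|Z| = √(820.0² + 98.00²) = 825.8 Ω
∠Z = arctan(98.00/820.0) = 6.815°
cos φ = cos(6.815°) = 0.9929

0.9929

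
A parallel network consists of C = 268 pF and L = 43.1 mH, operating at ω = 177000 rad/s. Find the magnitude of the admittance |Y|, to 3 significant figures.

X_L = ωL = 7630 Ω
X_C = 1/(ωC) = 21100 Ω
Parallel: admittances add. Y = 1/(jωL) + jωC
Y = (0 − j8.36e-05) S
|Y| = 8.36e-05 S → |Z| = 1/|Y| = 12000 Ω, ∠Z = −∠Y = 90.0°

83.6 μS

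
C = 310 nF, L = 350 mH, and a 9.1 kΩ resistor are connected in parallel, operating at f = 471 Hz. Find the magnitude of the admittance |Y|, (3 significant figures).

120 μS

ω = 2πf = 2959 rad/s
X_L = ωL = 1040 Ω
X_C = 1/(ωC) = 1090 Ω
Parallel: admittances add. Y = 1/R + 1/(jωL) + jωC
Y = (0.000110 − j4.8e-05) S
|Y| = 0.000120 S → |Z| = 1/|Y| = 8340 Ω, ∠Z = −∠Y = 23.6°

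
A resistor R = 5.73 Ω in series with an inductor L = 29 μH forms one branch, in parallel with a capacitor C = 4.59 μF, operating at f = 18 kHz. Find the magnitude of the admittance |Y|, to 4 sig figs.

462.9 mS

ω = 2πf = 113100 rad/s
X_L = ωL = 3.280 Ω
X_C = 1/(ωC) = 1.926 Ω
Branch 1 (R+jX_L): Z₁ = 5.730 + j3.280 Ω, |Z₁| = 6.602 Ω
Branch 2 (−jX_C): Z₂ = −j1.926 Ω
Parallel: Z = Z₁Z₂/(Z₁+Z₂), |Z| = 2.160 Ω, ∠Z = -73.50°
|Y| = 1/|Z| = 462.9 mS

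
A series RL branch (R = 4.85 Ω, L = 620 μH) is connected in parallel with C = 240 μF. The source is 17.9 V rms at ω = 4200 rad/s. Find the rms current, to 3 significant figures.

16.8 A

X_L = ωL = 2.60 Ω
X_C = 1/(ωC) = 0.992 Ω
Branch 1 (R+jX_L): Z₁ = 4.85 + j2.60 Ω, |Z₁| = 5.50 Ω
Branch 2 (−jX_C): Z₂ = −j0.992 Ω
Parallel: Z = Z₁Z₂/(Z₁+Z₂), |Z| = 1.07 Ω, ∠Z = -80.2°
I = V/|Z| = 17.9/1.07 = 16.8 A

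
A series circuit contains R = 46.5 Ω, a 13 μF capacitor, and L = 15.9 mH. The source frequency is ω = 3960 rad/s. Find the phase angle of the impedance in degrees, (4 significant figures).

X_L = ωL = 62.96 Ω
X_C = 1/(ωC) = 19.43 Ω
Net reactance X = X_L − X_C = 43.54 Ω
Z = 46.50 + j43.54 Ω
|Z| = √(46.50² + 43.54²) = 63.70 Ω
∠Z = arctan(43.54/46.50) = 43.12°

43.12°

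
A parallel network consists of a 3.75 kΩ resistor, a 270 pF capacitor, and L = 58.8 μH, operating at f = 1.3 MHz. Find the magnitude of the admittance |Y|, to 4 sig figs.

293.8 μS

ω = 2πf = 8.168e+06 rad/s
X_L = ωL = 480.3 Ω
X_C = 1/(ωC) = 453.4 Ω
Parallel: admittances add. Y = 1/R + 1/(jωL) + jωC
Y = (0.0002667 + j0.0001233) S
|Y| = 0.0002938 S → |Z| = 1/|Y| = 3404 Ω, ∠Z = −∠Y = -24.82°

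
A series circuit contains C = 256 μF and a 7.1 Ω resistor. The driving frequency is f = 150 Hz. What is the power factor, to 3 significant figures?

ω = 2πf = 942.5 rad/s
X_C = 1/(ωC) = 4.14 Ω
Z = 7.10 − j4.14 Ω
|Z| = √(7.10² + 4.14²) = 8.22 Ω
∠Z = arctan(-4.14/7.10) = -30.3°
cos φ = cos(-30.3°) = 0.864

0.864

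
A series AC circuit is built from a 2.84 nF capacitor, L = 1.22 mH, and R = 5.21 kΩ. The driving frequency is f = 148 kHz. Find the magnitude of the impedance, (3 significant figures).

5260 Ω

ω = 2πf = 929900 rad/s
X_L = ωL = 1130 Ω
X_C = 1/(ωC) = 379 Ω
Net reactance X = X_L − X_C = 756 Ω
Z = 5210 + j756 Ω
|Z| = √(5210² + 756²) = 5260 Ω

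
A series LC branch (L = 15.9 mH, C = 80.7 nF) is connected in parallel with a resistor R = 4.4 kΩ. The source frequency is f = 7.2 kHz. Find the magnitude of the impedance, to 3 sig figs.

443 Ω

ω = 2πf = 45240 rad/s
X_L = ωL = 719 Ω
X_C = 1/(ωC) = 274 Ω
Branch 1: Z₁ = R = 4400 Ω
Branch 2 (series LC): Z₂ = j(X_L − X_C) = j445 Ω
Parallel: Z = Z₁Z₂/(Z₁+Z₂), |Z| = 443 Ω, ∠Z = 84.2°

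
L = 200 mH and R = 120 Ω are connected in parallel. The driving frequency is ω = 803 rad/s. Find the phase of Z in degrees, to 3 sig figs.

36.8°

X_L = ωL = 161 Ω
Parallel: admittances add. Y = 1/R + 1/(jωL)
Y = (0.00833 − j0.00623) S
|Y| = 0.0104 S → |Z| = 1/|Y| = 96.1 Ω, ∠Z = −∠Y = 36.8°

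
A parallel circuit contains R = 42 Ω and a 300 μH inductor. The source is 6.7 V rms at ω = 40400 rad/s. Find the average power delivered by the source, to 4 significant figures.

X_L = ωL = 12.12 Ω
Parallel: admittances add. Y = 1/R + 1/(jωL)
Y = (0.02381 − j0.08251) S
|Y| = 0.08587 S → |Z| = 1/|Y| = 11.64 Ω, ∠Z = −∠Y = 73.90°
I = V/|Z| = 575.4 mA
P = VI cos φ = 6.7 × 0.5754 × cos(73.90°) = 1.069 W

1.069 W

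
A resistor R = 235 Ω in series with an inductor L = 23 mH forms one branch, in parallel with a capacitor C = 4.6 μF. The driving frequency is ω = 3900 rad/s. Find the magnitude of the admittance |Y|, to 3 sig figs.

16.9 mS

X_L = ωL = 89.7 Ω
X_C = 1/(ωC) = 55.7 Ω
Branch 1 (R+jX_L): Z₁ = 235 + j89.7 Ω, |Z₁| = 252 Ω
Branch 2 (−jX_C): Z₂ = −j55.7 Ω
Parallel: Z = Z₁Z₂/(Z₁+Z₂), |Z| = 59.1 Ω, ∠Z = -77.3°
|Y| = 1/|Z| = 16.9 mS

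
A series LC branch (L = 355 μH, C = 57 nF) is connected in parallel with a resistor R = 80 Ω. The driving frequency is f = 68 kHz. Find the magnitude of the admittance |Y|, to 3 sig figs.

15.4 mS

ω = 2πf = 427300 rad/s
X_L = ωL = 152 Ω
X_C = 1/(ωC) = 41.1 Ω
Branch 1: Z₁ = R = 80.0 Ω
Branch 2 (series LC): Z₂ = j(X_L − X_C) = j111 Ω
Parallel: Z = Z₁Z₂/(Z₁+Z₂), |Z| = 64.8 Ω, ∠Z = 35.9°
|Y| = 1/|Z| = 15.4 mS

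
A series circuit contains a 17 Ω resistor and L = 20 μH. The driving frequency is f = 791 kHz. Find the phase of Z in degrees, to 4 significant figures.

ω = 2πf = 4.97e+06 rad/s
X_L = ωL = 99.40 Ω
Z = 17.00 + j99.40 Ω
|Z| = √(17.00² + 99.40²) = 100.8 Ω
∠Z = arctan(99.40/17.00) = 80.29°

80.29°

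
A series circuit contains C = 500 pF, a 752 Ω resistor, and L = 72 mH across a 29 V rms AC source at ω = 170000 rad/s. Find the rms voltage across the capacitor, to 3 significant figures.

384 V

X_L = ωL = 12200 Ω
X_C = 1/(ωC) = 11800 Ω
Net reactance X = X_L − X_C = 475 Ω
Z = 752 + j475 Ω
|Z| = √(752² + 475²) = 890 Ω
I = V/|Z| = 32.6 mA
V_C = I·|Z_C| = 0.0326 × 11800 = 384 V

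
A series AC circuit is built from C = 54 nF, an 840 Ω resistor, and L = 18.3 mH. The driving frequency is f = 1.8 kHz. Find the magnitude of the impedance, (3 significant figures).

ω = 2πf = 11310 rad/s
X_L = ωL = 207 Ω
X_C = 1/(ωC) = 1640 Ω
Net reactance X = X_L − X_C = -1430 Ω
Z = 840 − j1430 Ω
|Z| = √(840² + 1430²) = 1660 Ω

1660 Ω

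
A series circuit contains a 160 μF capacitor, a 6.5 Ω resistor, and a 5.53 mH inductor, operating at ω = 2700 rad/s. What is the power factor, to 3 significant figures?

0.458

X_L = ωL = 14.9 Ω
X_C = 1/(ωC) = 2.31 Ω
Net reactance X = X_L − X_C = 12.6 Ω
Z = 6.50 + j12.6 Ω
|Z| = √(6.50² + 12.6²) = 14.2 Ω
∠Z = arctan(12.6/6.50) = 62.7°
cos φ = cos(62.7°) = 0.458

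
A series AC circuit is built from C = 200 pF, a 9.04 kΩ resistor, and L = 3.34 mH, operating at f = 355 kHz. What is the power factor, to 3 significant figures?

0.866

ω = 2πf = 2.231e+06 rad/s
X_L = ωL = 7450 Ω
X_C = 1/(ωC) = 2240 Ω
Net reactance X = X_L − X_C = 5210 Ω
Z = 9040 + j5210 Ω
|Z| = √(9040² + 5210²) = 10400 Ω
∠Z = arctan(5210/9040) = 29.9°
cos φ = cos(29.9°) = 0.866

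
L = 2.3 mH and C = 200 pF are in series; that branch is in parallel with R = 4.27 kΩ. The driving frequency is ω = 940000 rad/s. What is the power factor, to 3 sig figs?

0.595

X_L = ωL = 2160 Ω
X_C = 1/(ωC) = 5320 Ω
Branch 1: Z₁ = R = 4270 Ω
Branch 2 (series LC): Z₂ = j(X_L − X_C) = −j3160 Ω
Parallel: Z = Z₁Z₂/(Z₁+Z₂), |Z| = 2540 Ω, ∠Z = -53.5°
cos φ = cos(-53.5°) = 0.595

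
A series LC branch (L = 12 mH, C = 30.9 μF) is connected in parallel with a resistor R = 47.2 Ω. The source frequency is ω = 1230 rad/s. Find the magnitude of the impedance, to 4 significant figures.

X_L = ωL = 14.76 Ω
X_C = 1/(ωC) = 26.31 Ω
Branch 1: Z₁ = R = 47.20 Ω
Branch 2 (series LC): Z₂ = j(X_L − X_C) = −j11.55 Ω
Parallel: Z = Z₁Z₂/(Z₁+Z₂), |Z| = 11.22 Ω, ∠Z = -76.25°

11.22 Ω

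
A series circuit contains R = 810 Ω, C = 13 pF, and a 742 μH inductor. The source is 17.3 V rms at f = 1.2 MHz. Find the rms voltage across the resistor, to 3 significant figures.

ω = 2πf = 7.54e+06 rad/s
X_L = ωL = 5590 Ω
X_C = 1/(ωC) = 10200 Ω
Net reactance X = X_L − X_C = -4610 Ω
Z = 810 − j4610 Ω
|Z| = √(810² + 4610²) = 4680 Ω
I = V/|Z| = 3.70 mA
V_R = I·|Z_R| = 0.00370 × 810 = 3.00 V

3.00 V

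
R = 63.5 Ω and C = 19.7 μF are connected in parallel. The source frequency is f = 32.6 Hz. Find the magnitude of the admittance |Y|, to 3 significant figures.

16.3 mS

ω = 2πf = 204.8 rad/s
X_C = 1/(ωC) = 248 Ω
Parallel: admittances add. Y = 1/R + jωC
Y = (0.0157 + j0.00404) S
|Y| = 0.0163 S → |Z| = 1/|Y| = 61.5 Ω, ∠Z = −∠Y = -14.4°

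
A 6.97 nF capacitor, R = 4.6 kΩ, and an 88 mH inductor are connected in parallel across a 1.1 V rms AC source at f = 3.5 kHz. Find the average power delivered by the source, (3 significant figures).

ω = 2πf = 21990 rad/s
X_L = ωL = 1940 Ω
X_C = 1/(ωC) = 6520 Ω
Parallel: admittances add. Y = 1/R + 1/(jωL) + jωC
Y = (0.000217 − j0.000363) S
|Y| = 0.000424 S → |Z| = 1/|Y| = 2360 Ω, ∠Z = −∠Y = 59.1°
I = V/|Z| = 466 μA
P = VI cos φ = 1.1 × 0.000466 × cos(59.1°) = 263 μW

263 μW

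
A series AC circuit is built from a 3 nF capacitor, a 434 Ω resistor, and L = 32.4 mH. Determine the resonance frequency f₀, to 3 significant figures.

ω₀ = 1/√(LC) = 1/√(0.0324 × 3e-09) = 101400 rad/s
f₀ = ω₀/(2π) = 16.1 kHz

16.1 kHz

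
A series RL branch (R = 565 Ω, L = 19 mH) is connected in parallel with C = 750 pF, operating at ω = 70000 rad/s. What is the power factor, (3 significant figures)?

X_L = ωL = 1330 Ω
X_C = 1/(ωC) = 19000 Ω
Branch 1 (R+jX_L): Z₁ = 565 + j1330 Ω, |Z₁| = 1450 Ω
Branch 2 (−jX_C): Z₂ = −j19000 Ω
Parallel: Z = Z₁Z₂/(Z₁+Z₂), |Z| = 1550 Ω, ∠Z = 65.2°
cos φ = cos(65.2°) = 0.420

0.420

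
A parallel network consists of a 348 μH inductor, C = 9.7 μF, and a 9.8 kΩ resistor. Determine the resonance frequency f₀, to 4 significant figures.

ω₀ = 1/√(LC) = 1/√(0.000348 × 9.7e-06) = 17210 rad/s
f₀ = ω₀/(2π) = 2.739 kHz

2.739 kHz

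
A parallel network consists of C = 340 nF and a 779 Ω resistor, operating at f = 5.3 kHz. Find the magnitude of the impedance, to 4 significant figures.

ω = 2πf = 33300 rad/s
X_C = 1/(ωC) = 88.32 Ω
Parallel: admittances add. Y = 1/R + jωC
Y = (0.001284 + j0.01132) S
|Y| = 0.01139 S → |Z| = 1/|Y| = 87.76 Ω, ∠Z = −∠Y = -83.53°

87.76 Ω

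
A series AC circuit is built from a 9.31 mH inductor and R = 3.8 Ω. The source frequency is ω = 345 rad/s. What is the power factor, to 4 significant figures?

X_L = ωL = 3.212 Ω
Z = 3.800 + j3.212 Ω
|Z| = √(3.800² + 3.212²) = 4.976 Ω
∠Z = arctan(3.212/3.800) = 40.21°
cos φ = cos(40.21°) = 0.7637

0.7637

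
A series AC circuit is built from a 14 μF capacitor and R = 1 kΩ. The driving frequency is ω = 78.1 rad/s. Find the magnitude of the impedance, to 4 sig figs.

X_C = 1/(ωC) = 914.6 Ω
Z = 1000 − j914.6 Ω
|Z| = √(1000² + 914.6²) = 1355 Ω

1355 Ω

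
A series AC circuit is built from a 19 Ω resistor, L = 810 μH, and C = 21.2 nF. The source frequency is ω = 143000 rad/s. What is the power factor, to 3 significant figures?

0.0884

X_L = ωL = 116 Ω
X_C = 1/(ωC) = 330 Ω
Net reactance X = X_L − X_C = -214 Ω
Z = 19.0 − j214 Ω
|Z| = √(19.0² + 214²) = 215 Ω
∠Z = arctan(-214/19.0) = -84.9°
cos φ = cos(-84.9°) = 0.0884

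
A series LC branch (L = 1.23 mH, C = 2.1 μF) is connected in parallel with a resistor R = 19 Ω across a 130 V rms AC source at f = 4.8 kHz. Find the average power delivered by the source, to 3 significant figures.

ω = 2πf = 30160 rad/s
X_L = ωL = 37.1 Ω
X_C = 1/(ωC) = 15.8 Ω
Branch 1: Z₁ = R = 19.0 Ω
Branch 2 (series LC): Z₂ = j(X_L − X_C) = j21.3 Ω
Parallel: Z = Z₁Z₂/(Z₁+Z₂), |Z| = 14.2 Ω, ∠Z = 41.7°
I = V/|Z| = 9.17 A
P = VI cos φ = 130 × 9.17 × cos(41.7°) = 889 W

889 W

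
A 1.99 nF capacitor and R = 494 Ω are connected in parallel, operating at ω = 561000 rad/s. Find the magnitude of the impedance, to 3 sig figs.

X_C = 1/(ωC) = 896 Ω
Parallel: admittances add. Y = 1/R + jωC
Y = (0.00202 + j0.00112) S
|Y| = 0.00231 S → |Z| = 1/|Y| = 433 Ω, ∠Z = −∠Y = -28.9°

433 Ω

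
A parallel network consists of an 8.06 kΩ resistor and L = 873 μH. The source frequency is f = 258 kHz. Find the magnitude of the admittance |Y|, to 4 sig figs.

ω = 2πf = 1.621e+06 rad/s
X_L = ωL = 1415 Ω
Parallel: admittances add. Y = 1/R + 1/(jωL)
Y = (0.0001241 − j0.0007066) S
|Y| = 0.0007174 S → |Z| = 1/|Y| = 1394 Ω, ∠Z = −∠Y = 80.04°

717.4 μS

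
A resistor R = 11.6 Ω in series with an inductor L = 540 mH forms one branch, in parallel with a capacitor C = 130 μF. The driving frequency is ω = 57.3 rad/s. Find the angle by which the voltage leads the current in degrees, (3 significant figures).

63.0°

X_L = ωL = 30.9 Ω
X_C = 1/(ωC) = 134 Ω
Branch 1 (R+jX_L): Z₁ = 11.6 + j30.9 Ω, |Z₁| = 33.0 Ω
Branch 2 (−jX_C): Z₂ = −j134 Ω
Parallel: Z = Z₁Z₂/(Z₁+Z₂), |Z| = 42.7 Ω, ∠Z = 63.0°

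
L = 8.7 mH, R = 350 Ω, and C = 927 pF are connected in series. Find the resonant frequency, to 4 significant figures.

56.04 kHz

ω₀ = 1/√(LC) = 1/√(0.0087 × 9.27e-10) = 352100 rad/s
f₀ = ω₀/(2π) = 56.04 kHz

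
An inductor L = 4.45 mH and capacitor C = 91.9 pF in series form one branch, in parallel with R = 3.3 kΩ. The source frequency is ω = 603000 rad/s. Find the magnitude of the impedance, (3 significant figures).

X_L = ωL = 2680 Ω
X_C = 1/(ωC) = 18000 Ω
Branch 1: Z₁ = R = 3300 Ω
Branch 2 (series LC): Z₂ = j(X_L − X_C) = −j15400 Ω
Parallel: Z = Z₁Z₂/(Z₁+Z₂), |Z| = 3230 Ω, ∠Z = -12.1°

3230 Ω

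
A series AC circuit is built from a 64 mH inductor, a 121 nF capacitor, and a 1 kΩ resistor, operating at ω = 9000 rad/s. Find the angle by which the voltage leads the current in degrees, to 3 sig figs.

X_L = ωL = 576 Ω
X_C = 1/(ωC) = 918 Ω
Net reactance X = X_L − X_C = -342 Ω
Z = 1000 − j342 Ω
|Z| = √(1000² + 342²) = 1060 Ω
∠Z = arctan(-342/1000) = -18.9°

-18.9°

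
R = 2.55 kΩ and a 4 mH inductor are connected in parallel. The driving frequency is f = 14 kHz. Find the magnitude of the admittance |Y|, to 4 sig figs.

ω = 2πf = 87960 rad/s
X_L = ωL = 351.9 Ω
Parallel: admittances add. Y = 1/R + 1/(jωL)
Y = (0.0003922 − j0.002842) S
|Y| = 0.002869 S → |Z| = 1/|Y| = 348.6 Ω, ∠Z = −∠Y = 82.14°

2.869 mS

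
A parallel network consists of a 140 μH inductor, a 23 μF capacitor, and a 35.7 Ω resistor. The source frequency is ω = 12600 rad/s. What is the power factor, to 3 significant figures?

0.101

X_L = ωL = 1.76 Ω
X_C = 1/(ωC) = 3.45 Ω
Parallel: admittances add. Y = 1/R + 1/(jωL) + jωC
Y = (0.0280 − j0.277) S
|Y| = 0.279 S → |Z| = 1/|Y| = 3.59 Ω, ∠Z = −∠Y = 84.2°
cos φ = cos(84.2°) = 0.101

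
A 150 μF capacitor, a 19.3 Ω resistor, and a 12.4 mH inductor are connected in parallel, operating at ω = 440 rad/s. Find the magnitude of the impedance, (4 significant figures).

X_L = ωL = 5.456 Ω
X_C = 1/(ωC) = 15.15 Ω
Parallel: admittances add. Y = 1/R + 1/(jωL) + jωC
Y = (0.05181 − j0.1173) S
|Y| = 0.1282 S → |Z| = 1/|Y| = 7.799 Ω, ∠Z = −∠Y = 66.17°

7.799 Ω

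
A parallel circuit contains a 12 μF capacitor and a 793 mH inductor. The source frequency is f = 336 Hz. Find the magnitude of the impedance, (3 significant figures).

40.4 Ω

ω = 2πf = 2111 rad/s
X_L = ωL = 1670 Ω
X_C = 1/(ωC) = 39.5 Ω
Parallel: admittances add. Y = 1/(jωL) + jωC
Y = (0 + j0.0247) S
|Y| = 0.0247 S → |Z| = 1/|Y| = 40.4 Ω, ∠Z = −∠Y = -90.0°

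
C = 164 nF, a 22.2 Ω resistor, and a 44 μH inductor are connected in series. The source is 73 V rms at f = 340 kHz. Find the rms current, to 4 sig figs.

778.2 mA

ω = 2πf = 2.136e+06 rad/s
X_L = ωL = 94.00 Ω
X_C = 1/(ωC) = 2.854 Ω
Net reactance X = X_L − X_C = 91.14 Ω
Z = 22.20 + j91.14 Ω
|Z| = √(22.20² + 91.14²) = 93.81 Ω
I = V/|Z| = 73/93.81 = 778.2 mA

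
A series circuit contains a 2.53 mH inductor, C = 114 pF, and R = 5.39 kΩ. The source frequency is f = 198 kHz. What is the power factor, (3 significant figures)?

ω = 2πf = 1.244e+06 rad/s
X_L = ωL = 3150 Ω
X_C = 1/(ωC) = 7050 Ω
Net reactance X = X_L − X_C = -3900 Ω
Z = 5390 − j3900 Ω
|Z| = √(5390² + 3900²) = 6660 Ω
∠Z = arctan(-3900/5390) = -35.9°
cos φ = cos(-35.9°) = 0.810

0.810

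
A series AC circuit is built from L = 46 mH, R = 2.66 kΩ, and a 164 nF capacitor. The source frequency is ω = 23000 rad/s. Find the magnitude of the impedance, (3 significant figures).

2780 Ω

X_L = ωL = 1060 Ω
X_C = 1/(ωC) = 265 Ω
Net reactance X = X_L − X_C = 793 Ω
Z = 2660 + j793 Ω
|Z| = √(2660² + 793²) = 2780 Ω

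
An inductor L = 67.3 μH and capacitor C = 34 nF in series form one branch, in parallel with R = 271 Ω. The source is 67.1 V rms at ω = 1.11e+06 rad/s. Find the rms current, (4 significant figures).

X_L = ωL = 74.70 Ω
X_C = 1/(ωC) = 26.50 Ω
Branch 1: Z₁ = R = 271.0 Ω
Branch 2 (series LC): Z₂ = j(X_L − X_C) = j48.21 Ω
Parallel: Z = Z₁Z₂/(Z₁+Z₂), |Z| = 47.46 Ω, ∠Z = 79.91°
I = V/|Z| = 67.1/47.46 = 1.414 A

1.414 A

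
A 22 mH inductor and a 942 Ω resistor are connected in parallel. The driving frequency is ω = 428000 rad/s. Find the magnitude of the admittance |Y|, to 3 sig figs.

X_L = ωL = 9420 Ω
Parallel: admittances add. Y = 1/R + 1/(jωL)
Y = (0.00106 − j0.000106) S
|Y| = 0.00107 S → |Z| = 1/|Y| = 937 Ω, ∠Z = −∠Y = 5.71°

1.07 mS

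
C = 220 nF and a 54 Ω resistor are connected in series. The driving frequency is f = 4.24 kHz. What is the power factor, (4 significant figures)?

ω = 2πf = 26640 rad/s
X_C = 1/(ωC) = 170.6 Ω
Z = 54.00 − j170.6 Ω
|Z| = √(54.00² + 170.6²) = 179.0 Ω
∠Z = arctan(-170.6/54.00) = -72.44°
cos φ = cos(-72.44°) = 0.3017

0.3017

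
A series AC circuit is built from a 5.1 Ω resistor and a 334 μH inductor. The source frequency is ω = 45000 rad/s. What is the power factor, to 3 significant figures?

X_L = ωL = 15.0 Ω
Z = 5.10 + j15.0 Ω
|Z| = √(5.10² + 15.0²) = 15.9 Ω
∠Z = arctan(15.0/5.10) = 71.3°
cos φ = cos(71.3°) = 0.321

0.321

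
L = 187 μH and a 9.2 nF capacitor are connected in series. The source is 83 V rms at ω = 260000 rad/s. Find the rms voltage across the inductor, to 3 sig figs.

X_L = ωL = 48.6 Ω
X_C = 1/(ωC) = 418 Ω
Net reactance X = X_L − X_C = -369 Ω
Z = − j369 Ω
|Z| = √(0² + 369²) = 369 Ω
I = V/|Z| = 225 mA
V_L = I·|Z_L| = 0.225 × 48.6 = 10.9 V

10.9 V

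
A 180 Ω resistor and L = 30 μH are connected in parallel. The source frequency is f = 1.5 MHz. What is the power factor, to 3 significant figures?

0.844

ω = 2πf = 9.425e+06 rad/s
X_L = ωL = 283 Ω
Parallel: admittances add. Y = 1/R + 1/(jωL)
Y = (0.00556 − j0.00354) S
|Y| = 0.00659 S → |Z| = 1/|Y| = 152 Ω, ∠Z = −∠Y = 32.5°
cos φ = cos(32.5°) = 0.844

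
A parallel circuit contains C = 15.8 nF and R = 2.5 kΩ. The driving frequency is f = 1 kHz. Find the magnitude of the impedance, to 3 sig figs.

2430 Ω

ω = 2πf = 6283 rad/s
X_C = 1/(ωC) = 10100 Ω
Parallel: admittances add. Y = 1/R + jωC
Y = (0.000400 + j9.93e-05) S
|Y| = 0.000412 S → |Z| = 1/|Y| = 2430 Ω, ∠Z = −∠Y = -13.9°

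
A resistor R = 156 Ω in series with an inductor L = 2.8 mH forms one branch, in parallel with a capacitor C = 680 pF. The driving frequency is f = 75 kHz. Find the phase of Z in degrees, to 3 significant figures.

78.3°

ω = 2πf = 471200 rad/s
X_L = ωL = 1320 Ω
X_C = 1/(ωC) = 3120 Ω
Branch 1 (R+jX_L): Z₁ = 156 + j1320 Ω, |Z₁| = 1330 Ω
Branch 2 (−jX_C): Z₂ = −j3120 Ω
Parallel: Z = Z₁Z₂/(Z₁+Z₂), |Z| = 2290 Ω, ∠Z = 78.3°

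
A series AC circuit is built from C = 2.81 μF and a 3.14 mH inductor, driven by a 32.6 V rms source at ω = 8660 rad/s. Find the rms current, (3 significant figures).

X_L = ωL = 27.2 Ω
X_C = 1/(ωC) = 41.1 Ω
Net reactance X = X_L − X_C = -13.9 Ω
Z = − j13.9 Ω
|Z| = √(0² + 13.9²) = 13.9 Ω
I = V/|Z| = 32.6/13.9 = 2.35 A

2.35 A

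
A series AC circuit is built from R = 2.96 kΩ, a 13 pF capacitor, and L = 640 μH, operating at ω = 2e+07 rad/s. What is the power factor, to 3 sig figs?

0.314

X_L = ωL = 12800 Ω
X_C = 1/(ωC) = 3850 Ω
Net reactance X = X_L − X_C = 8950 Ω
Z = 2960 + j8950 Ω
|Z| = √(2960² + 8950²) = 9430 Ω
∠Z = arctan(8950/2960) = 71.7°
cos φ = cos(71.7°) = 0.314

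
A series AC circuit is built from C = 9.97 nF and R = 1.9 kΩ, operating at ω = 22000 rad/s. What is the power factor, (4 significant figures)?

0.3847

X_C = 1/(ωC) = 4559 Ω
Z = 1900 − j4559 Ω
|Z| = √(1900² + 4559²) = 4939 Ω
∠Z = arctan(-4559/1900) = -67.38°
cos φ = cos(-67.38°) = 0.3847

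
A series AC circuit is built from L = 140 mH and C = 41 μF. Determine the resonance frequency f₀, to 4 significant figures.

66.43 Hz

ω₀ = 1/√(LC) = 1/√(0.14 × 4.1e-05) = 417.4 rad/s
f₀ = ω₀/(2π) = 66.43 Hz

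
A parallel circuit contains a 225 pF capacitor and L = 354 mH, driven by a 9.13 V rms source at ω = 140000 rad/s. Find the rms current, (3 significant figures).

X_L = ωL = 49600 Ω
X_C = 1/(ωC) = 31700 Ω
Parallel: admittances add. Y = 1/(jωL) + jωC
Y = (0 + j1.13e-05) S
|Y| = 1.13e-05 S → |Z| = 1/|Y| = 88300 Ω, ∠Z = −∠Y = -90.0°
I = V/|Z| = 9.13/88300 = 103 μA

103 μA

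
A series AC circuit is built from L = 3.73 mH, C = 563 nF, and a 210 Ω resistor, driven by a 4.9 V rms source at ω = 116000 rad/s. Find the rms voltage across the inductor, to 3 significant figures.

X_L = ωL = 433 Ω
X_C = 1/(ωC) = 15.3 Ω
Net reactance X = X_L − X_C = 417 Ω
Z = 210 + j417 Ω
|Z| = √(210² + 417²) = 467 Ω
I = V/|Z| = 10.5 mA
V_L = I·|Z_L| = 0.0105 × 433 = 4.54 V

4.54 V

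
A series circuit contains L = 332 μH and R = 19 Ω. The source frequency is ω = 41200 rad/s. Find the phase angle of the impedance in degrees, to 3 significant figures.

X_L = ωL = 13.7 Ω
Z = 19.0 + j13.7 Ω
|Z| = √(19.0² + 13.7²) = 23.4 Ω
∠Z = arctan(13.7/19.0) = 35.8°

35.8°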